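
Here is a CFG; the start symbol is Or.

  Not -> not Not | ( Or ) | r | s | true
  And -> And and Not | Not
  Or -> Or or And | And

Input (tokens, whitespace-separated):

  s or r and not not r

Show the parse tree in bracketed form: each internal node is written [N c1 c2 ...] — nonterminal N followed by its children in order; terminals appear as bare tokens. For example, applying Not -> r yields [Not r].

[Or [Or [And [Not s]]] or [And [And [Not r]] and [Not not [Not not [Not r]]]]]

Or
Or or And
And or And
Not or And
s or And
s or And and Not
s or Not and Not
s or r and Not
s or r and not Not
s or r and not not Not
s or r and not not r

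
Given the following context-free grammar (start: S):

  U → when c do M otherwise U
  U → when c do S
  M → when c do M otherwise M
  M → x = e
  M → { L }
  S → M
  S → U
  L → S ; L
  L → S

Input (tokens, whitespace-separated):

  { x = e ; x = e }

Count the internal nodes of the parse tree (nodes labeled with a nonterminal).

[S [M { [L [S [M x = e]] ; [L [S [M x = e]]]] }]]

8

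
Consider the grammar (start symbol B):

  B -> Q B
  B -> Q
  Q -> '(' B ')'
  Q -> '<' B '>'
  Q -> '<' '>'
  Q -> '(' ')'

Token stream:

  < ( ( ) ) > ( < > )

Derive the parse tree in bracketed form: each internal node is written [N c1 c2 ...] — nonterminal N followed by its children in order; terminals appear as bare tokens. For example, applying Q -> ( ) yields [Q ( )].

[B [Q < [B [Q ( [B [Q ( )]] )]] >] [B [Q ( [B [Q < >]] )]]]

B
Q B
< B > B
< Q > B
< ( B ) > B
< ( Q ) > B
< ( ( ) ) > B
< ( ( ) ) > Q
< ( ( ) ) > ( B )
< ( ( ) ) > ( Q )
< ( ( ) ) > ( < > )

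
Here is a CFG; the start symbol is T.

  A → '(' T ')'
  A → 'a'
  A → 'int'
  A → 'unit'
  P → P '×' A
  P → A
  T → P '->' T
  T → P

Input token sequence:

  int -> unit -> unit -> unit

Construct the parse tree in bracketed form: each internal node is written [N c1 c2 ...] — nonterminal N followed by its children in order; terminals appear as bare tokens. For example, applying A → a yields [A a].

[T [P [A int]] -> [T [P [A unit]] -> [T [P [A unit]] -> [T [P [A unit]]]]]]

T
P -> T
A -> T
int -> T
int -> P -> T
int -> A -> T
int -> unit -> T
int -> unit -> P -> T
int -> unit -> A -> T
int -> unit -> unit -> T
int -> unit -> unit -> P
int -> unit -> unit -> A
int -> unit -> unit -> unit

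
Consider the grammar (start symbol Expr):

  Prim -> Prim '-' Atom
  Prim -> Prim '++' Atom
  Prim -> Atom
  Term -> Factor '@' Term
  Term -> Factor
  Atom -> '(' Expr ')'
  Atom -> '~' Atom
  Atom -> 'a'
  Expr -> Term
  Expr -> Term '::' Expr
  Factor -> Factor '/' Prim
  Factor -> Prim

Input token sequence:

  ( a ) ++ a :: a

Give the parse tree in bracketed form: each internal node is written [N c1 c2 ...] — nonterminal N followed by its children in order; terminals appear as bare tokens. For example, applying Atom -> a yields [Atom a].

[Expr [Term [Factor [Prim [Prim [Atom ( [Expr [Term [Factor [Prim [Atom a]]]]] )]] ++ [Atom a]]]] :: [Expr [Term [Factor [Prim [Atom a]]]]]]

Expr
Term :: Expr
Factor :: Expr
Prim :: Expr
Prim ++ Atom :: Expr
Atom ++ Atom :: Expr
( Expr ) ++ Atom :: Expr
( Term ) ++ Atom :: Expr
( Factor ) ++ Atom :: Expr
( Prim ) ++ Atom :: Expr
( Atom ) ++ Atom :: Expr
( a ) ++ Atom :: Expr
( a ) ++ a :: Expr
( a ) ++ a :: Term
( a ) ++ a :: Factor
( a ) ++ a :: Prim
( a ) ++ a :: Atom
( a ) ++ a :: a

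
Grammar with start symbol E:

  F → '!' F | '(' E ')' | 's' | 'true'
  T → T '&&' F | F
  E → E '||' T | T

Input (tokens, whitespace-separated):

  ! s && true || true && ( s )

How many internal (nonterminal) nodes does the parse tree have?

14

[E [E [T [T [F ! [F s]]] && [F true]]] || [T [T [F true]] && [F ( [E [T [F s]]] )]]]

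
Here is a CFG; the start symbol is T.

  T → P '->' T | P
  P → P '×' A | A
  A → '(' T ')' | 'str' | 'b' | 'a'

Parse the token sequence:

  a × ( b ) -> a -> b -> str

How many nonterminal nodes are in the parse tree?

[T [P [P [A a]] × [A ( [T [P [A b]]] )]] -> [T [P [A a]] -> [T [P [A b]] -> [T [P [A str]]]]]]

17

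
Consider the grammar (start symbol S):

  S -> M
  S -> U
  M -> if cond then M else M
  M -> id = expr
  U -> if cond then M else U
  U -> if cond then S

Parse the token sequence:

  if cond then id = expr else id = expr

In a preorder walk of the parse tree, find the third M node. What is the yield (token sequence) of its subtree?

[S [M if cond then [M id = expr] else [M id = expr]]]

id = expr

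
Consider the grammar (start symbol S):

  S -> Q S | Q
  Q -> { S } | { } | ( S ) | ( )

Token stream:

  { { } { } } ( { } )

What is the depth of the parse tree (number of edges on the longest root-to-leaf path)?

5

[S [Q { [S [Q { }] [S [Q { }]]] }] [S [Q ( [S [Q { }]] )]]]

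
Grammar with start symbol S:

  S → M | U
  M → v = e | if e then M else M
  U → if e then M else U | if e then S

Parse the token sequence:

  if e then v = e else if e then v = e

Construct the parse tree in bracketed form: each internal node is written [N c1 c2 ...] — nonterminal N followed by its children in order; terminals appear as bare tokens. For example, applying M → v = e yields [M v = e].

[S [U if e then [M v = e] else [U if e then [S [M v = e]]]]]

S
U
if e then M else U
if e then v = e else U
if e then v = e else if e then S
if e then v = e else if e then M
if e then v = e else if e then v = e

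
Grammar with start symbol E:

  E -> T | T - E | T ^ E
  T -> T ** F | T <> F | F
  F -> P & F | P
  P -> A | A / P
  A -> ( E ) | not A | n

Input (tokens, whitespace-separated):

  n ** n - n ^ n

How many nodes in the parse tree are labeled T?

4

[E [T [T [F [P [A n]]]] ** [F [P [A n]]]] - [E [T [F [P [A n]]]] ^ [E [T [F [P [A n]]]]]]]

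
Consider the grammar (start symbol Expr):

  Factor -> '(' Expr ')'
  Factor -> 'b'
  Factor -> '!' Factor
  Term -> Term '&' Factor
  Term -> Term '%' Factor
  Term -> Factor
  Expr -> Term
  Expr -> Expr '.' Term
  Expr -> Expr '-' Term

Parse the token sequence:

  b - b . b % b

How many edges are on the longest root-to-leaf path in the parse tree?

5

[Expr [Expr [Expr [Term [Factor b]]] - [Term [Factor b]]] . [Term [Term [Factor b]] % [Factor b]]]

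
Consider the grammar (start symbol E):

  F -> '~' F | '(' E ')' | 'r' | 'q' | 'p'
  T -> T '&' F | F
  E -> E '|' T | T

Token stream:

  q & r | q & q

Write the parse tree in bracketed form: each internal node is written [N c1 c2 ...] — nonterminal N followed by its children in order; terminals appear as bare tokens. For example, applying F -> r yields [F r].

[E [E [T [T [F q]] & [F r]]] | [T [T [F q]] & [F q]]]

E
E | T
T | T
T & F | T
F & F | T
q & F | T
q & r | T
q & r | T & F
q & r | F & F
q & r | q & F
q & r | q & q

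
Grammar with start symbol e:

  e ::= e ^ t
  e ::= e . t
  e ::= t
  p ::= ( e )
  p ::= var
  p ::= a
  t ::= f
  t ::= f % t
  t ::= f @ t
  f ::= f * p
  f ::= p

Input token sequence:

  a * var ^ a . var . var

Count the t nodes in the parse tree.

[e [e [e [e [t [f [f [p a]] * [p var]]]] ^ [t [f [p a]]]] . [t [f [p var]]]] . [t [f [p var]]]]

4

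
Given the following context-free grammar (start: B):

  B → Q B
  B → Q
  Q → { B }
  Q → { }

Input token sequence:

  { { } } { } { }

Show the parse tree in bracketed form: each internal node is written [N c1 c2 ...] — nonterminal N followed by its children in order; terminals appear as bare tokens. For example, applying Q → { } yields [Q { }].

B
Q B
{ B } B
{ Q } B
{ { } } B
{ { } } Q B
{ { } } { } B
{ { } } { } Q
{ { } } { } { }

[B [Q { [B [Q { }]] }] [B [Q { }] [B [Q { }]]]]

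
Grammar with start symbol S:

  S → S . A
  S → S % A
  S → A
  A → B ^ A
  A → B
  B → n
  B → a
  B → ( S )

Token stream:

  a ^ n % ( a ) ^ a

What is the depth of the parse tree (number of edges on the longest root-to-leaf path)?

[S [S [A [B a] ^ [A [B n]]]] % [A [B ( [S [A [B a]]] )] ^ [A [B a]]]]

6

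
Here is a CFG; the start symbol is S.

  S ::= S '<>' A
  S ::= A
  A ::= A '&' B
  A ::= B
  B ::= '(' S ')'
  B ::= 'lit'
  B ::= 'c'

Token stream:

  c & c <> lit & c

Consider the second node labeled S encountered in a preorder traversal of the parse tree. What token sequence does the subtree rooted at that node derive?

[S [S [A [A [B c]] & [B c]]] <> [A [A [B lit]] & [B c]]]

c & c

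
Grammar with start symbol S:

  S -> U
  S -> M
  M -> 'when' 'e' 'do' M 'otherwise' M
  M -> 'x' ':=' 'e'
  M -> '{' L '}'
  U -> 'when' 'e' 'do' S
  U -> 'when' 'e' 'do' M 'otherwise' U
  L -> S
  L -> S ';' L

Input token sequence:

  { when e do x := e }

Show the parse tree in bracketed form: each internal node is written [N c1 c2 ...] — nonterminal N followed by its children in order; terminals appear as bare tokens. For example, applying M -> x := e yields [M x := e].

S
M
{ L }
{ S }
{ U }
{ when e do S }
{ when e do M }
{ when e do x := e }

[S [M { [L [S [U when e do [S [M x := e]]]]] }]]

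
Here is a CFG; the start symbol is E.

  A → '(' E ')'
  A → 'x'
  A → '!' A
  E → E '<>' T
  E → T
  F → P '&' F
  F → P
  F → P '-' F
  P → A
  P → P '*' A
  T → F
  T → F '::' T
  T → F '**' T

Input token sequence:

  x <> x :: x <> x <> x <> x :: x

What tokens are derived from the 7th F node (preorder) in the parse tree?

x

[E [E [E [E [E [T [F [P [A x]]]]] <> [T [F [P [A x]]] :: [T [F [P [A x]]]]]] <> [T [F [P [A x]]]]] <> [T [F [P [A x]]]]] <> [T [F [P [A x]]] :: [T [F [P [A x]]]]]]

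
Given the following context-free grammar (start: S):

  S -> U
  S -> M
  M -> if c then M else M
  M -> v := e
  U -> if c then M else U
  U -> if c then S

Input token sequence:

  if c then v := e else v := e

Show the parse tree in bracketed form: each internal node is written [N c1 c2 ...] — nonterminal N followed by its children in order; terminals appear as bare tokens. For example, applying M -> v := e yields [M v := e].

S
M
if c then M else M
if c then v := e else M
if c then v := e else v := e

[S [M if c then [M v := e] else [M v := e]]]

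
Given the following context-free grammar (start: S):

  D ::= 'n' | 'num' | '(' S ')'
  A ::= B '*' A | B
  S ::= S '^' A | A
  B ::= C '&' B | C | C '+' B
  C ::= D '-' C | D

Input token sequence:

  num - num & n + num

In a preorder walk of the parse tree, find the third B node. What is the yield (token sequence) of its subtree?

num

[S [A [B [C [D num] - [C [D num]]] & [B [C [D n]] + [B [C [D num]]]]]]]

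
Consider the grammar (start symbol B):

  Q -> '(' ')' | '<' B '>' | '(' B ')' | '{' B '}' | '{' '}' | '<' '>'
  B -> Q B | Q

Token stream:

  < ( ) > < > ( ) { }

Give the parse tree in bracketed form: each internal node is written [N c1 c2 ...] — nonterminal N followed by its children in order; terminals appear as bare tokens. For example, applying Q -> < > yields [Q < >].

B
Q B
< B > B
< Q > B
< ( ) > B
< ( ) > Q B
< ( ) > < > B
< ( ) > < > Q B
< ( ) > < > ( ) B
< ( ) > < > ( ) Q
< ( ) > < > ( ) { }

[B [Q < [B [Q ( )]] >] [B [Q < >] [B [Q ( )] [B [Q { }]]]]]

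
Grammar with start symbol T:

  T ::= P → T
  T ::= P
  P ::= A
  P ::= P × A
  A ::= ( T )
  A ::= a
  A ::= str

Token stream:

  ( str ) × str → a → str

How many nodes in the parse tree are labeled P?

5

[T [P [P [A ( [T [P [A str]]] )]] × [A str]] → [T [P [A a]] → [T [P [A str]]]]]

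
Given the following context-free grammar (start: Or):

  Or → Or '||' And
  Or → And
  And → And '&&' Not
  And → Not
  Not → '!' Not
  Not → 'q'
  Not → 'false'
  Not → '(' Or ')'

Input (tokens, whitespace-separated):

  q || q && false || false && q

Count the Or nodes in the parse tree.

[Or [Or [Or [And [Not q]]] || [And [And [Not q]] && [Not false]]] || [And [And [Not false]] && [Not q]]]

3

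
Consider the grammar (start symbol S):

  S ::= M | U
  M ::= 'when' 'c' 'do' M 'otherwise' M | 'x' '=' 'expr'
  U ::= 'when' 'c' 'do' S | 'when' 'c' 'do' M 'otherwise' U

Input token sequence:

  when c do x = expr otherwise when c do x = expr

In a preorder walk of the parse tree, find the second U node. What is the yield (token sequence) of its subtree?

when c do x = expr

[S [U when c do [M x = expr] otherwise [U when c do [S [M x = expr]]]]]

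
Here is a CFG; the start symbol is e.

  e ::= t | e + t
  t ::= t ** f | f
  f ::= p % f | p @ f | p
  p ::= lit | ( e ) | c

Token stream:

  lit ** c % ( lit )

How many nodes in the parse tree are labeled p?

4

[e [t [t [f [p lit]]] ** [f [p c] % [f [p ( [e [t [f [p lit]]]] )]]]]]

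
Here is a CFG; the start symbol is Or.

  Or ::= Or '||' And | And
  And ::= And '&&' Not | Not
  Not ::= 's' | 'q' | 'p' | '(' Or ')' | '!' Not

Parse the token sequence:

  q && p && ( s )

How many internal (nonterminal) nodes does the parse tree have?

10

[Or [And [And [And [Not q]] && [Not p]] && [Not ( [Or [And [Not s]]] )]]]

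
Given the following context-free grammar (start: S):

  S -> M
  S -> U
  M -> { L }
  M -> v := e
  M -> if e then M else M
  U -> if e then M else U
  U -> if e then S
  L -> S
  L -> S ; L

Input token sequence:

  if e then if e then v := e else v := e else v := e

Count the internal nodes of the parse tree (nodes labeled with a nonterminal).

[S [M if e then [M if e then [M v := e] else [M v := e]] else [M v := e]]]

6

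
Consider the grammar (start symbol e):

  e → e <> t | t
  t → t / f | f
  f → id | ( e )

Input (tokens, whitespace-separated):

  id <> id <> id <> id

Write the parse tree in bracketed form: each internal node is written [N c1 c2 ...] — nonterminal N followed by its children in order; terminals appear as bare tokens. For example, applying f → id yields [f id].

[e [e [e [e [t [f id]]] <> [t [f id]]] <> [t [f id]]] <> [t [f id]]]

e
e <> t
e <> t <> t
e <> t <> t <> t
t <> t <> t <> t
f <> t <> t <> t
id <> t <> t <> t
id <> f <> t <> t
id <> id <> t <> t
id <> id <> f <> t
id <> id <> id <> t
id <> id <> id <> f
id <> id <> id <> id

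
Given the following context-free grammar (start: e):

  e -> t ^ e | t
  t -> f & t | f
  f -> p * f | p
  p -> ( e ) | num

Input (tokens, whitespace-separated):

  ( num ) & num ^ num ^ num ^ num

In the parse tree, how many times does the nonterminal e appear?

5

[e [t [f [p ( [e [t [f [p num]]]] )]] & [t [f [p num]]]] ^ [e [t [f [p num]]] ^ [e [t [f [p num]]] ^ [e [t [f [p num]]]]]]]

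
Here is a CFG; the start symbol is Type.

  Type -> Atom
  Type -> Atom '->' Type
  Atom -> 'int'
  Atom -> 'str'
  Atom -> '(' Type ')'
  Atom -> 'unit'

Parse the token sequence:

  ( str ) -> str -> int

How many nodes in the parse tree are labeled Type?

4

[Type [Atom ( [Type [Atom str]] )] -> [Type [Atom str] -> [Type [Atom int]]]]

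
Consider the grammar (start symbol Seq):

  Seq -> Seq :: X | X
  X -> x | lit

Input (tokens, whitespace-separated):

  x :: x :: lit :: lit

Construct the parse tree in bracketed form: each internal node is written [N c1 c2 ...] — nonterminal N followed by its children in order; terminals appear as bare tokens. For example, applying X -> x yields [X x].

Seq
Seq :: X
Seq :: X :: X
Seq :: X :: X :: X
X :: X :: X :: X
x :: X :: X :: X
x :: x :: X :: X
x :: x :: lit :: X
x :: x :: lit :: lit

[Seq [Seq [Seq [Seq [X x]] :: [X x]] :: [X lit]] :: [X lit]]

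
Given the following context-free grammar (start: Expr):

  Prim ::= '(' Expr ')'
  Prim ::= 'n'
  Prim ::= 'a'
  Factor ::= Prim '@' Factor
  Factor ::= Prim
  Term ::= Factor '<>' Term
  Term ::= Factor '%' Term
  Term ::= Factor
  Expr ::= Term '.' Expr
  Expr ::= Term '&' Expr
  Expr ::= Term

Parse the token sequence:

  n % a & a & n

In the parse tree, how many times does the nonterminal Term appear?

4

[Expr [Term [Factor [Prim n]] % [Term [Factor [Prim a]]]] & [Expr [Term [Factor [Prim a]]] & [Expr [Term [Factor [Prim n]]]]]]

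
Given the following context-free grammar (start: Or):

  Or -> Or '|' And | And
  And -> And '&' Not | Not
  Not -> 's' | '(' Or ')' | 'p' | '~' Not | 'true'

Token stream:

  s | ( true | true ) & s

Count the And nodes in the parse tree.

5

[Or [Or [And [Not s]]] | [And [And [Not ( [Or [Or [And [Not true]]] | [And [Not true]]] )]] & [Not s]]]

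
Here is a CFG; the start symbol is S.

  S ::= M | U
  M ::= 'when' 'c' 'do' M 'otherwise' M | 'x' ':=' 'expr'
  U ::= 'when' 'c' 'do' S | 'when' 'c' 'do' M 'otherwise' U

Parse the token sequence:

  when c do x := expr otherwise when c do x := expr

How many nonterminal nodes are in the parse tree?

6

[S [U when c do [M x := expr] otherwise [U when c do [S [M x := expr]]]]]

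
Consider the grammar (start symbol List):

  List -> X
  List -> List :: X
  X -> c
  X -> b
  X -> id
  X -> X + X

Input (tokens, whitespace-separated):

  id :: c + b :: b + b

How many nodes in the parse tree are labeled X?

[List [List [List [X id]] :: [X [X c] + [X b]]] :: [X [X b] + [X b]]]

7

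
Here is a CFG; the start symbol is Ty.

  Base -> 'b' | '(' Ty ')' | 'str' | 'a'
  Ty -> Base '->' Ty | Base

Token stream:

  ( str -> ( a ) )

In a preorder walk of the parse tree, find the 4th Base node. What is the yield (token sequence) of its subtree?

a

[Ty [Base ( [Ty [Base str] -> [Ty [Base ( [Ty [Base a]] )]]] )]]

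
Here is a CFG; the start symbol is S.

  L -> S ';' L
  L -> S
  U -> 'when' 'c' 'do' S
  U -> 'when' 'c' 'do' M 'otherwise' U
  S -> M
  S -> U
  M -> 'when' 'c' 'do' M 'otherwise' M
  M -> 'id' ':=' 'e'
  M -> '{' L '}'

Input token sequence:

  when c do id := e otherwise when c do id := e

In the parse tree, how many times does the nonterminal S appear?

2

[S [U when c do [M id := e] otherwise [U when c do [S [M id := e]]]]]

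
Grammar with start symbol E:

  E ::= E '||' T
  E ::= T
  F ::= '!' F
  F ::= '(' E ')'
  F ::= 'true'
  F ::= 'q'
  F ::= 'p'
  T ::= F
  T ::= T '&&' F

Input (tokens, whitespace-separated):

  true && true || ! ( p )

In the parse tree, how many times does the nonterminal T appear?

4

[E [E [T [T [F true]] && [F true]]] || [T [F ! [F ( [E [T [F p]]] )]]]]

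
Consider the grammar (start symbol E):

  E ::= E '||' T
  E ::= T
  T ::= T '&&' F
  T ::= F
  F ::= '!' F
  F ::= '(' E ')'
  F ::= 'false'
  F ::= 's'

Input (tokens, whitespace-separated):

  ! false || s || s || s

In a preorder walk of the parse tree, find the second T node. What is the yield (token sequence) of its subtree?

s

[E [E [E [E [T [F ! [F false]]]] || [T [F s]]] || [T [F s]]] || [T [F s]]]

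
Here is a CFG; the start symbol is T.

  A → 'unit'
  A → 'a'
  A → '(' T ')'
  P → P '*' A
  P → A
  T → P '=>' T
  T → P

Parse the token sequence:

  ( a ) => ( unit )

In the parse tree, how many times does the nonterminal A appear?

4

[T [P [A ( [T [P [A a]]] )]] => [T [P [A ( [T [P [A unit]]] )]]]]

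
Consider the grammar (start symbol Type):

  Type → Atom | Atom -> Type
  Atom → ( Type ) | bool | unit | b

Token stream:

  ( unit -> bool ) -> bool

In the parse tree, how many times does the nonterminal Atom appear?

4

[Type [Atom ( [Type [Atom unit] -> [Type [Atom bool]]] )] -> [Type [Atom bool]]]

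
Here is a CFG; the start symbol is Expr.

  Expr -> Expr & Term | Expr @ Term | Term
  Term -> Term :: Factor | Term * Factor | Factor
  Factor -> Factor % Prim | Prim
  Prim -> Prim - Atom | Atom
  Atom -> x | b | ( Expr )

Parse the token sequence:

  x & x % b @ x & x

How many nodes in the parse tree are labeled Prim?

5

[Expr [Expr [Expr [Expr [Term [Factor [Prim [Atom x]]]]] & [Term [Factor [Factor [Prim [Atom x]]] % [Prim [Atom b]]]]] @ [Term [Factor [Prim [Atom x]]]]] & [Term [Factor [Prim [Atom x]]]]]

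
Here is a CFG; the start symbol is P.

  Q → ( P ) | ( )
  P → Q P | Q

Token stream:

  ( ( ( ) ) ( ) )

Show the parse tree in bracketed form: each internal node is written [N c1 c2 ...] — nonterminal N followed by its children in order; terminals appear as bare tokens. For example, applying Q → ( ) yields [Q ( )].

P
Q
( P )
( Q P )
( ( P ) P )
( ( Q ) P )
( ( ( ) ) P )
( ( ( ) ) Q )
( ( ( ) ) ( ) )

[P [Q ( [P [Q ( [P [Q ( )]] )] [P [Q ( )]]] )]]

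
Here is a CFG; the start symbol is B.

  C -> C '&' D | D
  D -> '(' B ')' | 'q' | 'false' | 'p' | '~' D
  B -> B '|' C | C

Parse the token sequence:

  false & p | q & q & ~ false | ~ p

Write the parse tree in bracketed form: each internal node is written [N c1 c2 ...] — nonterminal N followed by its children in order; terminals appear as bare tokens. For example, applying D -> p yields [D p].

B
B | C
B | C | C
C | C | C
C & D | C | C
D & D | C | C
false & D | C | C
false & p | C | C
false & p | C & D | C
false & p | C & D & D | C
false & p | D & D & D | C
false & p | q & D & D | C
false & p | q & q & D | C
false & p | q & q & ~ D | C
false & p | q & q & ~ false | C
false & p | q & q & ~ false | D
false & p | q & q & ~ false | ~ D
false & p | q & q & ~ false | ~ p

[B [B [B [C [C [D false]] & [D p]]] | [C [C [C [D q]] & [D q]] & [D ~ [D false]]]] | [C [D ~ [D p]]]]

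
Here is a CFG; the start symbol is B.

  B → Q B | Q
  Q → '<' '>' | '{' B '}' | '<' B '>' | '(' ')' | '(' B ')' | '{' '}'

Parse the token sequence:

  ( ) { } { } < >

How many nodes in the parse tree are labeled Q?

[B [Q ( )] [B [Q { }] [B [Q { }] [B [Q < >]]]]]

4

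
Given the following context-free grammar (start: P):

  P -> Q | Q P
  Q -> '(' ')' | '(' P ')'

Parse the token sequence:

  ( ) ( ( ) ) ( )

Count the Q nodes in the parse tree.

4

[P [Q ( )] [P [Q ( [P [Q ( )]] )] [P [Q ( )]]]]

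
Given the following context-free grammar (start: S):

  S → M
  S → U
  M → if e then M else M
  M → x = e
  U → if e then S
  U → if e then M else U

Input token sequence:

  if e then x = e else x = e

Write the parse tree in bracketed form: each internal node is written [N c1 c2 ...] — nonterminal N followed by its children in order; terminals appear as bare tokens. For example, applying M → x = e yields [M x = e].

S
M
if e then M else M
if e then x = e else M
if e then x = e else x = e

[S [M if e then [M x = e] else [M x = e]]]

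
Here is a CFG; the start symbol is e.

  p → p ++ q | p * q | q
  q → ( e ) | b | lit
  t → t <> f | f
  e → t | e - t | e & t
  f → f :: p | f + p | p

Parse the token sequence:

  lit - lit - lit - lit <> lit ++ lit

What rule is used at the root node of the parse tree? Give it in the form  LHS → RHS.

[e [e [e [e [t [f [p [q lit]]]]] - [t [f [p [q lit]]]]] - [t [f [p [q lit]]]]] - [t [t [f [p [q lit]]]] <> [f [p [p [q lit]] ++ [q lit]]]]]

e → e - t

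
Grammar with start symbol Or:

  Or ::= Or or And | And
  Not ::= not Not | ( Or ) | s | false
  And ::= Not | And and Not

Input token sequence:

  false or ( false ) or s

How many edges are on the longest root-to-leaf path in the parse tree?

[Or [Or [Or [And [Not false]]] or [And [Not ( [Or [And [Not false]]] )]]] or [And [Not s]]]

7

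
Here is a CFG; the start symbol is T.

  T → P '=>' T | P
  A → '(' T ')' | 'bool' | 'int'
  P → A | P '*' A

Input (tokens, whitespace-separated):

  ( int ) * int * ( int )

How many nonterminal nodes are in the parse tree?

13

[T [P [P [P [A ( [T [P [A int]]] )]] * [A int]] * [A ( [T [P [A int]]] )]]]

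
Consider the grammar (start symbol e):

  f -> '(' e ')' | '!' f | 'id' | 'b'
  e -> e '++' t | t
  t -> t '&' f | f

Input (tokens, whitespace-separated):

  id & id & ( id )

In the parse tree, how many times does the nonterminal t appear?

[e [t [t [t [f id]] & [f id]] & [f ( [e [t [f id]]] )]]]

4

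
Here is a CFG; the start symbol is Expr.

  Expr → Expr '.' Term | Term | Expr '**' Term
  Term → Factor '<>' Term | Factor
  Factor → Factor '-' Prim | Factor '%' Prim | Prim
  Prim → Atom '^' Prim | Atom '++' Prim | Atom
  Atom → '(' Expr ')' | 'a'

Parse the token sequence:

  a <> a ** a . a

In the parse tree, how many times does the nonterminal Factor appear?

[Expr [Expr [Expr [Term [Factor [Prim [Atom a]]] <> [Term [Factor [Prim [Atom a]]]]]] ** [Term [Factor [Prim [Atom a]]]]] . [Term [Factor [Prim [Atom a]]]]]

4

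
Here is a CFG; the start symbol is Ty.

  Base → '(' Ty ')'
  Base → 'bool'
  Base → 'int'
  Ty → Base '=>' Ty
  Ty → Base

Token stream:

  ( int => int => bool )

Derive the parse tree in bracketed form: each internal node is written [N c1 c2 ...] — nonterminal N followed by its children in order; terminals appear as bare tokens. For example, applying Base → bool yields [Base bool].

Ty
Base
( Ty )
( Base => Ty )
( int => Ty )
( int => Base => Ty )
( int => int => Ty )
( int => int => Base )
( int => int => bool )

[Ty [Base ( [Ty [Base int] => [Ty [Base int] => [Ty [Base bool]]]] )]]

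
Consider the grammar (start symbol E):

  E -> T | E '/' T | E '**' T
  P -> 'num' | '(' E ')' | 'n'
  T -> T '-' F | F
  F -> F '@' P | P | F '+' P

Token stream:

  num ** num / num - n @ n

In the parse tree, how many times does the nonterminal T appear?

4

[E [E [E [T [F [P num]]]] ** [T [F [P num]]]] / [T [T [F [P num]]] - [F [F [P n]] @ [P n]]]]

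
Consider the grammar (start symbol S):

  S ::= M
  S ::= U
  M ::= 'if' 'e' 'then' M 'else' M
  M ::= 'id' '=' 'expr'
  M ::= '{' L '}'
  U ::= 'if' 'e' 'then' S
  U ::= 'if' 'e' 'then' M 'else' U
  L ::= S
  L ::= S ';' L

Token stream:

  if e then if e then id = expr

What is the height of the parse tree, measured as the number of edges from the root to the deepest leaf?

6

[S [U if e then [S [U if e then [S [M id = expr]]]]]]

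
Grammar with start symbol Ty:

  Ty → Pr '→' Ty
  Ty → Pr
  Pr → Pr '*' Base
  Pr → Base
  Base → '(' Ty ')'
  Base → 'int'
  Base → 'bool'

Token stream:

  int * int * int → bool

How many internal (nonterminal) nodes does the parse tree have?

10

[Ty [Pr [Pr [Pr [Base int]] * [Base int]] * [Base int]] → [Ty [Pr [Base bool]]]]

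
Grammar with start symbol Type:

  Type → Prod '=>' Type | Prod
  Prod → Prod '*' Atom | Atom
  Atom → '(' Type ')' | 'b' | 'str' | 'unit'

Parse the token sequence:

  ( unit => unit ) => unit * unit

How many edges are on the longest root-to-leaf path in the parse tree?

[Type [Prod [Atom ( [Type [Prod [Atom unit]] => [Type [Prod [Atom unit]]]] )]] => [Type [Prod [Prod [Atom unit]] * [Atom unit]]]]

7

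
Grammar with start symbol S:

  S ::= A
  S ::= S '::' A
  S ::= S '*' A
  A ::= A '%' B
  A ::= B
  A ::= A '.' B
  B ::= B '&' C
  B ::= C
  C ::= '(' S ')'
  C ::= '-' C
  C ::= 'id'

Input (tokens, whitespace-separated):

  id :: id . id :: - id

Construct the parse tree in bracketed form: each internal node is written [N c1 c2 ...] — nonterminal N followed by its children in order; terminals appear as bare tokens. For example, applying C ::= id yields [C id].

[S [S [S [A [B [C id]]]] :: [A [A [B [C id]]] . [B [C id]]]] :: [A [B [C - [C id]]]]]

S
S :: A
S :: A :: A
A :: A :: A
B :: A :: A
C :: A :: A
id :: A :: A
id :: A . B :: A
id :: B . B :: A
id :: C . B :: A
id :: id . B :: A
id :: id . C :: A
id :: id . id :: A
id :: id . id :: B
id :: id . id :: C
id :: id . id :: - C
id :: id . id :: - id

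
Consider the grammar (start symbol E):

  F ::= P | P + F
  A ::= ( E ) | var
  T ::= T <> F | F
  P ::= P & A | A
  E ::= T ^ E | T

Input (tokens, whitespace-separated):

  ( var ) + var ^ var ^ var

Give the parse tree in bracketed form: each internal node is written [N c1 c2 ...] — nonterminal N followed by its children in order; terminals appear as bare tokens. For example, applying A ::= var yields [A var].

E
T ^ E
F ^ E
P + F ^ E
A + F ^ E
( E ) + F ^ E
( T ) + F ^ E
( F ) + F ^ E
( P ) + F ^ E
( A ) + F ^ E
( var ) + F ^ E
( var ) + P ^ E
( var ) + A ^ E
( var ) + var ^ E
( var ) + var ^ T ^ E
( var ) + var ^ F ^ E
( var ) + var ^ P ^ E
( var ) + var ^ A ^ E
( var ) + var ^ var ^ E
( var ) + var ^ var ^ T
( var ) + var ^ var ^ F
( var ) + var ^ var ^ P
( var ) + var ^ var ^ A
( var ) + var ^ var ^ var

[E [T [F [P [A ( [E [T [F [P [A var]]]]] )]] + [F [P [A var]]]]] ^ [E [T [F [P [A var]]]] ^ [E [T [F [P [A var]]]]]]]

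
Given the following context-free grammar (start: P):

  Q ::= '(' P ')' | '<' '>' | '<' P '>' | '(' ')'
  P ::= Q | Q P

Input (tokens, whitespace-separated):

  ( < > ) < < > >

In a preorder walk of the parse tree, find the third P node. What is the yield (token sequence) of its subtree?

[P [Q ( [P [Q < >]] )] [P [Q < [P [Q < >]] >]]]

< < > >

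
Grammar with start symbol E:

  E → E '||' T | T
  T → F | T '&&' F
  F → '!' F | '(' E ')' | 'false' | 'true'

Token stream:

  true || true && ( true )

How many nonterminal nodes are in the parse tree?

[E [E [T [F true]]] || [T [T [F true]] && [F ( [E [T [F true]]] )]]]

11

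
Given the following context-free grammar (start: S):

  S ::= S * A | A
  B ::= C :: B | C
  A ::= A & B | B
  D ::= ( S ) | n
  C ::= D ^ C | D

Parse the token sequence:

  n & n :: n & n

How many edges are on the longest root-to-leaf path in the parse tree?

[S [A [A [A [B [C [D n]]]] & [B [C [D n]] :: [B [C [D n]]]]] & [B [C [D n]]]]]

7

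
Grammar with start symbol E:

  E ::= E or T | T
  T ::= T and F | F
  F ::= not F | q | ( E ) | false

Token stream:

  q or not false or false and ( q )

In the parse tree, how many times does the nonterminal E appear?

[E [E [E [T [F q]]] or [T [F not [F false]]]] or [T [T [F false]] and [F ( [E [T [F q]]] )]]]

4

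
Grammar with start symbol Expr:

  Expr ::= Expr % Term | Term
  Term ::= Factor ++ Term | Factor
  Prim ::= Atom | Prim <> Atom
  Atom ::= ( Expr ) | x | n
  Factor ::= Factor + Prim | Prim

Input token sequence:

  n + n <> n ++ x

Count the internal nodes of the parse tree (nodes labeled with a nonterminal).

14

[Expr [Term [Factor [Factor [Prim [Atom n]]] + [Prim [Prim [Atom n]] <> [Atom n]]] ++ [Term [Factor [Prim [Atom x]]]]]]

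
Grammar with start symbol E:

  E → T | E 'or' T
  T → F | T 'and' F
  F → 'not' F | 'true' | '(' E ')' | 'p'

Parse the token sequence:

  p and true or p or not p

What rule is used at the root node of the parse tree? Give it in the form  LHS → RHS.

E → E 'or' T

[E [E [E [T [T [F p]] and [F true]]] or [T [F p]]] or [T [F not [F p]]]]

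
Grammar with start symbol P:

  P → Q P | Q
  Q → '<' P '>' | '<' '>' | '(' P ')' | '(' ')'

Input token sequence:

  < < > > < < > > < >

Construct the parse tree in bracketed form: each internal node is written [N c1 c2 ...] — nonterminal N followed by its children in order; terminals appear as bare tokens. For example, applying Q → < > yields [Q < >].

[P [Q < [P [Q < >]] >] [P [Q < [P [Q < >]] >] [P [Q < >]]]]

P
Q P
< P > P
< Q > P
< < > > P
< < > > Q P
< < > > < P > P
< < > > < Q > P
< < > > < < > > P
< < > > < < > > Q
< < > > < < > > < >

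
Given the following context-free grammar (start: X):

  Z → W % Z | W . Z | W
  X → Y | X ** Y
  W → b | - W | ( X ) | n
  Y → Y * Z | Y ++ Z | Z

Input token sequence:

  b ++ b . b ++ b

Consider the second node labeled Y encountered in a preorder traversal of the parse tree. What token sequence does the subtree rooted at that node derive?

[X [Y [Y [Y [Z [W b]]] ++ [Z [W b] . [Z [W b]]]] ++ [Z [W b]]]]

b ++ b . b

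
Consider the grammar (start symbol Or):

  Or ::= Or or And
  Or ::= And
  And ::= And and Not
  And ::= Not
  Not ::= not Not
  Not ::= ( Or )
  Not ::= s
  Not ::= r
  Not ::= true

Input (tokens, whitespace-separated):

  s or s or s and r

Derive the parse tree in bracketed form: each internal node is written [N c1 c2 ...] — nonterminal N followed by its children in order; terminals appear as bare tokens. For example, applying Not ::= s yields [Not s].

Or
Or or And
Or or And or And
And or And or And
Not or And or And
s or And or And
s or Not or And
s or s or And
s or s or And and Not
s or s or Not and Not
s or s or s and Not
s or s or s and r

[Or [Or [Or [And [Not s]]] or [And [Not s]]] or [And [And [Not s]] and [Not r]]]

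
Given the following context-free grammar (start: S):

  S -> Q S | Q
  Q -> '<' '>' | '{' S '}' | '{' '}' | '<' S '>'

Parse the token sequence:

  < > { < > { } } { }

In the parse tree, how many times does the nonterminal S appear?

[S [Q < >] [S [Q { [S [Q < >] [S [Q { }]]] }] [S [Q { }]]]]

5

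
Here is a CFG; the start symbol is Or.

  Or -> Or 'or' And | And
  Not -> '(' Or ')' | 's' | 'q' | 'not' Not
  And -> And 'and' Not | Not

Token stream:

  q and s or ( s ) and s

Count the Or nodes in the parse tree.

[Or [Or [And [And [Not q]] and [Not s]]] or [And [And [Not ( [Or [And [Not s]]] )]] and [Not s]]]

3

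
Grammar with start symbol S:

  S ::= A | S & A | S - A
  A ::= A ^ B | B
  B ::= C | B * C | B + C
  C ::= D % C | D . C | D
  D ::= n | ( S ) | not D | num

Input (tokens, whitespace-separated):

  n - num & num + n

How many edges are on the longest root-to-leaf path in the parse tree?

[S [S [S [A [B [C [D n]]]]] - [A [B [C [D num]]]]] & [A [B [B [C [D num]]] + [C [D n]]]]]

7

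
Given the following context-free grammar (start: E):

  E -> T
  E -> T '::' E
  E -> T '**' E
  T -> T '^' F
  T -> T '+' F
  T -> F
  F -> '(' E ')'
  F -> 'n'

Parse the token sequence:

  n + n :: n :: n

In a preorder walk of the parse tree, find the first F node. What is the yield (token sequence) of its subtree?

[E [T [T [F n]] + [F n]] :: [E [T [F n]] :: [E [T [F n]]]]]

n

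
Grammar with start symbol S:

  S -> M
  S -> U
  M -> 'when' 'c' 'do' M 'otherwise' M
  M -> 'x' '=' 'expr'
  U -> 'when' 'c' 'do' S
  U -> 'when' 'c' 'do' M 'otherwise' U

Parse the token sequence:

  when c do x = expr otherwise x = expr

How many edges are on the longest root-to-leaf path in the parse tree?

3

[S [M when c do [M x = expr] otherwise [M x = expr]]]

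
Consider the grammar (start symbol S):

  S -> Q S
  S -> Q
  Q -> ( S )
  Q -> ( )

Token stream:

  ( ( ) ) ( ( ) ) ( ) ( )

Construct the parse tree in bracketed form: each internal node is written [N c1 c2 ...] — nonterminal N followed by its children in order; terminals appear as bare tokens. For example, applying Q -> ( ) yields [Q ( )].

[S [Q ( [S [Q ( )]] )] [S [Q ( [S [Q ( )]] )] [S [Q ( )] [S [Q ( )]]]]]

S
Q S
( S ) S
( Q ) S
( ( ) ) S
( ( ) ) Q S
( ( ) ) ( S ) S
( ( ) ) ( Q ) S
( ( ) ) ( ( ) ) S
( ( ) ) ( ( ) ) Q S
( ( ) ) ( ( ) ) ( ) S
( ( ) ) ( ( ) ) ( ) Q
( ( ) ) ( ( ) ) ( ) ( )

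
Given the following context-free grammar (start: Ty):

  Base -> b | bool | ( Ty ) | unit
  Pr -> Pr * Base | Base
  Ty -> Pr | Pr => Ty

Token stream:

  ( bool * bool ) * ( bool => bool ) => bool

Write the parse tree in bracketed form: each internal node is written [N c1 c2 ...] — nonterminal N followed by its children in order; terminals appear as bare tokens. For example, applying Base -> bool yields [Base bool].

Ty
Pr => Ty
Pr * Base => Ty
Base * Base => Ty
( Ty ) * Base => Ty
( Pr ) * Base => Ty
( Pr * Base ) * Base => Ty
( Base * Base ) * Base => Ty
( bool * Base ) * Base => Ty
( bool * bool ) * Base => Ty
( bool * bool ) * ( Ty ) => Ty
( bool * bool ) * ( Pr => Ty ) => Ty
( bool * bool ) * ( Base => Ty ) => Ty
( bool * bool ) * ( bool => Ty ) => Ty
( bool * bool ) * ( bool => Pr ) => Ty
( bool * bool ) * ( bool => Base ) => Ty
( bool * bool ) * ( bool => bool ) => Ty
( bool * bool ) * ( bool => bool ) => Pr
( bool * bool ) * ( bool => bool ) => Base
( bool * bool ) * ( bool => bool ) => bool

[Ty [Pr [Pr [Base ( [Ty [Pr [Pr [Base bool]] * [Base bool]]] )]] * [Base ( [Ty [Pr [Base bool]] => [Ty [Pr [Base bool]]]] )]] => [Ty [Pr [Base bool]]]]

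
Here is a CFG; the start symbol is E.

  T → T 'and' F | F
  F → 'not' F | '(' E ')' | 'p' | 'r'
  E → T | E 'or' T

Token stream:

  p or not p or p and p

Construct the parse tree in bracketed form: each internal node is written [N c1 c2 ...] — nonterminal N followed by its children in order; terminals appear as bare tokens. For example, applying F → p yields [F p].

[E [E [E [T [F p]]] or [T [F not [F p]]]] or [T [T [F p]] and [F p]]]

E
E or T
E or T or T
T or T or T
F or T or T
p or T or T
p or F or T
p or not F or T
p or not p or T
p or not p or T and F
p or not p or F and F
p or not p or p and F
p or not p or p and p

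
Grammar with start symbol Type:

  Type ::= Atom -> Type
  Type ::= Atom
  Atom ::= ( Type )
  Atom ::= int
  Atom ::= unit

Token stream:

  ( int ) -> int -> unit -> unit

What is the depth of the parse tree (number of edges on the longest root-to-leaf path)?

5

[Type [Atom ( [Type [Atom int]] )] -> [Type [Atom int] -> [Type [Atom unit] -> [Type [Atom unit]]]]]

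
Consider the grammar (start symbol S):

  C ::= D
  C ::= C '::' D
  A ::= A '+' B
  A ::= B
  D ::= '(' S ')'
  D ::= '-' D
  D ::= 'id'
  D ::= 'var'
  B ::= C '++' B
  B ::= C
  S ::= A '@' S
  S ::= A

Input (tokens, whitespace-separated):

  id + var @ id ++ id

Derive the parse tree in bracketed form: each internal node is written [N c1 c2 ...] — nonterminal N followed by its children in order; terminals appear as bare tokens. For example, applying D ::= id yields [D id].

S
A @ S
A + B @ S
B + B @ S
C + B @ S
D + B @ S
id + B @ S
id + C @ S
id + D @ S
id + var @ S
id + var @ A
id + var @ B
id + var @ C ++ B
id + var @ D ++ B
id + var @ id ++ B
id + var @ id ++ C
id + var @ id ++ D
id + var @ id ++ id

[S [A [A [B [C [D id]]]] + [B [C [D var]]]] @ [S [A [B [C [D id]] ++ [B [C [D id]]]]]]]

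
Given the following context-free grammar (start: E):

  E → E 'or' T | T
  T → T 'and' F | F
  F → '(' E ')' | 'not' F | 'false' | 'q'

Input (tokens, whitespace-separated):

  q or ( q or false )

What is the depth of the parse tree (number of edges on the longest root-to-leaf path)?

7

[E [E [T [F q]]] or [T [F ( [E [E [T [F q]]] or [T [F false]]] )]]]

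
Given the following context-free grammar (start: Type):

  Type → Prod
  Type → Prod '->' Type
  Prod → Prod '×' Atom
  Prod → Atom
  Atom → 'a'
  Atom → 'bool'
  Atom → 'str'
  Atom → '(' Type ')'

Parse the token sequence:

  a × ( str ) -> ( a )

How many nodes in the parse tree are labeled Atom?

5

[Type [Prod [Prod [Atom a]] × [Atom ( [Type [Prod [Atom str]]] )]] -> [Type [Prod [Atom ( [Type [Prod [Atom a]]] )]]]]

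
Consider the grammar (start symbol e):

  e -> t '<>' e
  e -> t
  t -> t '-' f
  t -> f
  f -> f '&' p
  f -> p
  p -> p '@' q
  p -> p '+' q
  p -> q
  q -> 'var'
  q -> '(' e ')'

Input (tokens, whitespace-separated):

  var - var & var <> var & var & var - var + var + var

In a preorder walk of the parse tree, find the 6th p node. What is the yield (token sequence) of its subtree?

var

[e [t [t [f [p [q var]]]] - [f [f [p [q var]]] & [p [q var]]]] <> [e [t [t [f [f [f [p [q var]]] & [p [q var]]] & [p [q var]]]] - [f [p [p [p [q var]] + [q var]] + [q var]]]]]]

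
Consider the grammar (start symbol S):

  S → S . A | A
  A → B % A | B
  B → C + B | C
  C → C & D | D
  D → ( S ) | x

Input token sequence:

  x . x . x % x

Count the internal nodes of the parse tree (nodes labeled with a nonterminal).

19

[S [S [S [A [B [C [D x]]]]] . [A [B [C [D x]]]]] . [A [B [C [D x]]] % [A [B [C [D x]]]]]]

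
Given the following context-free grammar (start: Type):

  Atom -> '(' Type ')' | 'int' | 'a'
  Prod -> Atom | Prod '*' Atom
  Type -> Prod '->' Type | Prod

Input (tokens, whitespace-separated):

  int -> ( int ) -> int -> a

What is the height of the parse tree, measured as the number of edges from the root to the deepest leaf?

[Type [Prod [Atom int]] -> [Type [Prod [Atom ( [Type [Prod [Atom int]]] )]] -> [Type [Prod [Atom int]] -> [Type [Prod [Atom a]]]]]]

7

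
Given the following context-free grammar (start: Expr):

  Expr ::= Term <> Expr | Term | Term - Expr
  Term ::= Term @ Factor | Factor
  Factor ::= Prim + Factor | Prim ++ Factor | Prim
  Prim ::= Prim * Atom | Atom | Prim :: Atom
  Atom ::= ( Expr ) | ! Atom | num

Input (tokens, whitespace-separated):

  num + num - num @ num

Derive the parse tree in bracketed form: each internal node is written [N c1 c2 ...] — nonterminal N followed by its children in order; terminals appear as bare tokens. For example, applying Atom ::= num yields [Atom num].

Expr
Term - Expr
Factor - Expr
Prim + Factor - Expr
Atom + Factor - Expr
num + Factor - Expr
num + Prim - Expr
num + Atom - Expr
num + num - Expr
num + num - Term
num + num - Term @ Factor
num + num - Factor @ Factor
num + num - Prim @ Factor
num + num - Atom @ Factor
num + num - num @ Factor
num + num - num @ Prim
num + num - num @ Atom
num + num - num @ num

[Expr [Term [Factor [Prim [Atom num]] + [Factor [Prim [Atom num]]]]] - [Expr [Term [Term [Factor [Prim [Atom num]]]] @ [Factor [Prim [Atom num]]]]]]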